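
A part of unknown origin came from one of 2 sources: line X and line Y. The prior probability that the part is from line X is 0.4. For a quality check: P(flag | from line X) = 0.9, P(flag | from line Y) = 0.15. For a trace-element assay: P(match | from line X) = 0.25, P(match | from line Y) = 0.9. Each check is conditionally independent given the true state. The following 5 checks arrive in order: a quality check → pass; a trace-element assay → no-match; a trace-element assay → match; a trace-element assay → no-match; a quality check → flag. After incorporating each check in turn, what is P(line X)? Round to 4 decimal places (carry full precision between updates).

Each posterior becomes the prior for the next update.
After a quality check='pass': P(line X) = 0.1·0.4000 / (0.1·0.4000 + 0.85·0.6000) ≈ 0.0727
After a trace-element assay='no-match': P(line X) = 0.75·0.0727 / (0.75·0.0727 + 0.1·0.9273) ≈ 0.3704
After a trace-element assay='match': P(line X) = 0.25·0.3704 / (0.25·0.3704 + 0.9·0.6296) ≈ 0.1404
After a trace-element assay='no-match': P(line X) = 0.75·0.1404 / (0.75·0.1404 + 0.1·0.8596) ≈ 0.5507
After a quality check='flag': P(line X) = 0.9·0.5507 / (0.9·0.5507 + 0.15·0.4493) ≈ 0.8803

0.8803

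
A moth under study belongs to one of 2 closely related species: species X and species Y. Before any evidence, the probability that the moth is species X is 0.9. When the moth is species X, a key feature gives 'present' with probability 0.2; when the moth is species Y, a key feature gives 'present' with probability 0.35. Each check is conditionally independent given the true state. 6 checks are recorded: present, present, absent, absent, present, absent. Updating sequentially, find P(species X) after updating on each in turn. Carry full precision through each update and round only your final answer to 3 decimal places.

Apply Bayes' rule sequentially, carrying P(species X) forward.
After 'present': P(species X) = 0.2·0.9000 / (0.2·0.9000 + 0.35·0.1000) ≈ 0.8372
After 'present': P(species X) = 0.2·0.8372 / (0.2·0.8372 + 0.35·0.1628) ≈ 0.7461
After 'absent': P(species X) = 0.8·0.7461 / (0.8·0.7461 + 0.65·0.2539) ≈ 0.7834
After 'absent': P(species X) = 0.8·0.7834 / (0.8·0.7834 + 0.65·0.2166) ≈ 0.8166
After 'present': P(species X) = 0.2·0.8166 / (0.2·0.8166 + 0.35·0.1834) ≈ 0.7178
After 'absent': P(species X) = 0.8·0.7178 / (0.8·0.7178 + 0.65·0.2822) ≈ 0.7579

0.758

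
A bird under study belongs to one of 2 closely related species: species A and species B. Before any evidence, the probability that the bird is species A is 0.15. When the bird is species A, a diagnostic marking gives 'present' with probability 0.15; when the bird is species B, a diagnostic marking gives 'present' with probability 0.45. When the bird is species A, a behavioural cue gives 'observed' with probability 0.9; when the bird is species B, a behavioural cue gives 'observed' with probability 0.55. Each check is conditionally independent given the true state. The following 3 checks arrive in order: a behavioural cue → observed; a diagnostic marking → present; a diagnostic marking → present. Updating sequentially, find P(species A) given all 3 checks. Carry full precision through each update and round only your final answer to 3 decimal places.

0.031

After a behavioural cue='observed': P(species A) = 0.9·0.1500 / (0.9·0.1500 + 0.55·0.8500) ≈ 0.2241
After a diagnostic marking='present': P(species A) = 0.15·0.2241 / (0.15·0.2241 + 0.45·0.7759) ≈ 0.0878
After a diagnostic marking='present': P(species A) = 0.15·0.0878 / (0.15·0.0878 + 0.45·0.9122) ≈ 0.0311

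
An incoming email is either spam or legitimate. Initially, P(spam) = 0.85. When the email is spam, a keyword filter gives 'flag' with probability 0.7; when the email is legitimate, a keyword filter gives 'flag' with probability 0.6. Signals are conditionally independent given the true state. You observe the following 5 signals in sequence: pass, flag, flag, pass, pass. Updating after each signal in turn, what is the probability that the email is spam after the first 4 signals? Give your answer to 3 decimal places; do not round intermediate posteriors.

0.813

After 'pass': P(spam) = 0.3·0.8500 / (0.3·0.8500 + 0.4·0.1500) ≈ 0.8095
After 'flag': P(spam) = 0.7·0.8095 / (0.7·0.8095 + 0.6·0.1905) ≈ 0.8322
After 'flag': P(spam) = 0.7·0.8322 / (0.7·0.8322 + 0.6·0.1678) ≈ 0.8526
After 'pass': P(spam) = 0.3·0.8526 / (0.3·0.8526 + 0.4·0.1474) ≈ 0.8127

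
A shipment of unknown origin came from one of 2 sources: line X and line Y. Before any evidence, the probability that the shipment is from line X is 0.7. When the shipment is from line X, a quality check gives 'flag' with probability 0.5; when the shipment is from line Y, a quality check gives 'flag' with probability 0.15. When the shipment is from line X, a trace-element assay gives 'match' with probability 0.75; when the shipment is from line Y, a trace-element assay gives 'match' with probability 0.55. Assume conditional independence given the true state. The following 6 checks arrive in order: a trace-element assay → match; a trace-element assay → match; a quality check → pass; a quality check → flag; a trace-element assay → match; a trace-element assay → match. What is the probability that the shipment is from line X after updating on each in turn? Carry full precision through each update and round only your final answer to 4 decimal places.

0.9405

After a trace-element assay='match': P(line X) = 0.75·0.7000 / (0.75·0.7000 + 0.55·0.3000) ≈ 0.7609
After a trace-element assay='match': P(line X) = 0.75·0.7609 / (0.75·0.7609 + 0.55·0.2391) ≈ 0.8127
After a quality check='pass': P(line X) = 0.5·0.8127 / (0.5·0.8127 + 0.85·0.1873) ≈ 0.7185
After a quality check='flag': P(line X) = 0.5·0.7185 / (0.5·0.7185 + 0.15·0.2815) ≈ 0.8948
After a trace-element assay='match': P(line X) = 0.75·0.8948 / (0.75·0.8948 + 0.55·0.1052) ≈ 0.9206
After a trace-element assay='match': P(line X) = 0.75·0.9206 / (0.75·0.9206 + 0.55·0.0794) ≈ 0.9405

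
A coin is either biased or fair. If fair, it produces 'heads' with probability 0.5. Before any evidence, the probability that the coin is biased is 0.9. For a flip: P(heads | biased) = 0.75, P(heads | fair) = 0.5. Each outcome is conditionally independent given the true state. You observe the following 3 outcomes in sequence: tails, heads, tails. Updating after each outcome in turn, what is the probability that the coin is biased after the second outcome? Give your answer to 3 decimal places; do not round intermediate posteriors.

0.871

After 'tails': P(biased) = 0.25·0.9000 / (0.25·0.9000 + 0.5·0.1000) ≈ 0.8182
After 'heads': P(biased) = 0.75·0.8182 / (0.75·0.8182 + 0.5·0.1818) ≈ 0.8710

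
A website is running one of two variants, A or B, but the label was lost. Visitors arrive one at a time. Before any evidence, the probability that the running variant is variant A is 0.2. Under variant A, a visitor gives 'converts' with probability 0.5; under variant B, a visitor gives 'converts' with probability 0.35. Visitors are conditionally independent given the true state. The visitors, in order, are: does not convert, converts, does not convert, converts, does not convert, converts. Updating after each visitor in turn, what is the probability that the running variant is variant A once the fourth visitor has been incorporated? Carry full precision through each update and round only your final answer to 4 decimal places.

After 'does not convert': P(A) = 0.5·0.2000 / (0.5·0.2000 + 0.65·0.8000) ≈ 0.1613
After 'converts': P(A) = 0.5·0.1613 / (0.5·0.1613 + 0.35·0.8387) ≈ 0.2155
After 'does not convert': P(A) = 0.5·0.2155 / (0.5·0.2155 + 0.65·0.7845) ≈ 0.1745
After 'converts': P(A) = 0.5·0.1745 / (0.5·0.1745 + 0.35·0.8255) ≈ 0.2319

0.2319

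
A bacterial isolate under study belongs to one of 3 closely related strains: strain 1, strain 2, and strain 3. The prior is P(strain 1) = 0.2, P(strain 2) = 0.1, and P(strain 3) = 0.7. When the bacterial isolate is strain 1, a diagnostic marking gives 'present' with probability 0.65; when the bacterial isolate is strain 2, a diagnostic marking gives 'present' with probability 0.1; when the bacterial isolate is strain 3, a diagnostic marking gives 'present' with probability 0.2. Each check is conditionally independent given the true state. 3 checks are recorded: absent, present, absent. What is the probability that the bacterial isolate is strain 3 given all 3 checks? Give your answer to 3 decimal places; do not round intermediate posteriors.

After 'absent': normaliser = 0.35·0.2000 + 0.9·0.1000 + 0.8·0.7000; P(strain 1) ≈ 0.0972, P(strain 2) ≈ 0.1250, P(strain 3) ≈ 0.7778
After 'present': normaliser = 0.65·0.0972 + 0.1·0.1250 + 0.2·0.7778; P(strain 1) ≈ 0.2733, P(strain 2) ≈ 0.0541, P(strain 3) ≈ 0.6727
After 'absent': normaliser = 0.35·0.2733 + 0.9·0.0541 + 0.8·0.6727; P(strain 1) ≈ 0.1402, P(strain 2) ≈ 0.0713, P(strain 3) ≈ 0.7886

0.789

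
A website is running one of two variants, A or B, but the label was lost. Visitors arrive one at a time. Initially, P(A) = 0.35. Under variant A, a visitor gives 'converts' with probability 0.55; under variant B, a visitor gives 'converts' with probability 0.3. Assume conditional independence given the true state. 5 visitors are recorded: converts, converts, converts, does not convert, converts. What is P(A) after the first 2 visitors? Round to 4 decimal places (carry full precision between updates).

After 'converts': P(A) = 0.55·0.3500 / (0.55·0.3500 + 0.3·0.6500) ≈ 0.4968
After 'converts': P(A) = 0.55·0.4968 / (0.55·0.4968 + 0.3·0.5032) ≈ 0.6441

0.6441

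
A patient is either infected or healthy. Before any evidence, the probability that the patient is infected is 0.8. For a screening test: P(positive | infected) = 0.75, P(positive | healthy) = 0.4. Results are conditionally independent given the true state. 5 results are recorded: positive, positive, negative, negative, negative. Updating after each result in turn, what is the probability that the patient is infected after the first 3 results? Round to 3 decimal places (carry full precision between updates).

0.854

After 'positive': P(infected) = 0.75·0.8000 / (0.75·0.8000 + 0.4·0.2000) ≈ 0.8824
After 'positive': P(infected) = 0.75·0.8824 / (0.75·0.8824 + 0.4·0.1176) ≈ 0.9336
After 'negative': P(infected) = 0.25·0.9336 / (0.25·0.9336 + 0.6·0.0664) ≈ 0.8542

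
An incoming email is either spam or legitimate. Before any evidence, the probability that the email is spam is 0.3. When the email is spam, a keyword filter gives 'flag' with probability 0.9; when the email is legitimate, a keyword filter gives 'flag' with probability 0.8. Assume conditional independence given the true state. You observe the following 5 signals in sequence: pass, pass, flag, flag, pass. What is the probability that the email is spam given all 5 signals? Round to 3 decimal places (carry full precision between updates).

0.063

After 'pass': P(spam) = 0.1·0.3000 / (0.1·0.3000 + 0.2·0.7000) ≈ 0.1765
After 'pass': P(spam) = 0.1·0.1765 / (0.1·0.1765 + 0.2·0.8235) ≈ 0.0968
After 'flag': P(spam) = 0.9·0.0968 / (0.9·0.0968 + 0.8·0.9032) ≈ 0.1076
After 'flag': P(spam) = 0.9·0.1076 / (0.9·0.1076 + 0.8·0.8924) ≈ 0.1194
After 'pass': P(spam) = 0.1·0.1194 / (0.1·0.1194 + 0.2·0.8806) ≈ 0.0635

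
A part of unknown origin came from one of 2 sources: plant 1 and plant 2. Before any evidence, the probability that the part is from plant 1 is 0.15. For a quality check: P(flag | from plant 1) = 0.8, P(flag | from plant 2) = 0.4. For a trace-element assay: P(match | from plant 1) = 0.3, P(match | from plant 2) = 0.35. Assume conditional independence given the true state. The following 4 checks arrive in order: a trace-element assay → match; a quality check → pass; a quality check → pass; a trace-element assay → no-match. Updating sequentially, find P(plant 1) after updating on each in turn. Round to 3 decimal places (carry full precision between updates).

After a trace-element assay='match': P(plant 1) = 0.3·0.1500 / (0.3·0.1500 + 0.35·0.8500) ≈ 0.1314
After a quality check='pass': P(plant 1) = 0.2·0.1314 / (0.2·0.1314 + 0.6·0.8686) ≈ 0.0480
After a quality check='pass': P(plant 1) = 0.2·0.0480 / (0.2·0.0480 + 0.6·0.9520) ≈ 0.0165
After a trace-element assay='no-match': P(plant 1) = 0.7·0.0165 / (0.7·0.0165 + 0.65·0.9835) ≈ 0.0178

0.018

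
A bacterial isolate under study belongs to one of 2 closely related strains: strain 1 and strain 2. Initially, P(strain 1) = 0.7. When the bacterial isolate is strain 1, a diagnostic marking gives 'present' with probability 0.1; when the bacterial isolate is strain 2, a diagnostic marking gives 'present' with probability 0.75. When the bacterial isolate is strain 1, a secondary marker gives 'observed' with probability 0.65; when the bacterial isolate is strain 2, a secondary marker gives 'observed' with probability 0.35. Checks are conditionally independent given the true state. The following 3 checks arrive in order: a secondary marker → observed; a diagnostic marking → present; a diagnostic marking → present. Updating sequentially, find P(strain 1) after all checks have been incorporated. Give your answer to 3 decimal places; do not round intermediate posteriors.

After a secondary marker='observed': P(strain 1) = 0.65·0.7000 / (0.65·0.7000 + 0.35·0.3000) ≈ 0.8125
After a diagnostic marking='present': P(strain 1) = 0.1·0.8125 / (0.1·0.8125 + 0.75·0.1875) ≈ 0.3662
After a diagnostic marking='present': P(strain 1) = 0.1·0.3662 / (0.1·0.3662 + 0.75·0.6338) ≈ 0.0715

0.072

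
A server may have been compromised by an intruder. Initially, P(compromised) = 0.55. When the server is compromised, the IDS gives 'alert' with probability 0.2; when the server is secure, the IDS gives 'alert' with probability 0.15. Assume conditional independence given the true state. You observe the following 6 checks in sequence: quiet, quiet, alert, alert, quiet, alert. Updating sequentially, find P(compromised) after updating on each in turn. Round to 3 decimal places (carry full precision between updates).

After 'quiet': P(compromised) = 0.8·0.5500 / (0.8·0.5500 + 0.85·0.4500) ≈ 0.5350
After 'quiet': P(compromised) = 0.8·0.5350 / (0.8·0.5350 + 0.85·0.4650) ≈ 0.5198
After 'alert': P(compromised) = 0.2·0.5198 / (0.2·0.5198 + 0.15·0.4802) ≈ 0.5908
After 'alert': P(compromised) = 0.2·0.5908 / (0.2·0.5908 + 0.15·0.4092) ≈ 0.6581
After 'quiet': P(compromised) = 0.8·0.6581 / (0.8·0.6581 + 0.85·0.3419) ≈ 0.6443
After 'alert': P(compromised) = 0.2·0.6443 / (0.2·0.6443 + 0.15·0.3557) ≈ 0.7072

0.707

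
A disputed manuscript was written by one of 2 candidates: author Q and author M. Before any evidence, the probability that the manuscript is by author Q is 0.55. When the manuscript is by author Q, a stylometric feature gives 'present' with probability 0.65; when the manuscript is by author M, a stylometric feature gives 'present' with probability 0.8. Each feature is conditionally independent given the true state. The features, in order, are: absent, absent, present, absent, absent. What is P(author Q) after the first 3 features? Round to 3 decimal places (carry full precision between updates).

After 'absent': P(author Q) = 0.35·0.5500 / (0.35·0.5500 + 0.2·0.4500) ≈ 0.6814
After 'absent': P(author Q) = 0.35·0.6814 / (0.35·0.6814 + 0.2·0.3186) ≈ 0.7892
After 'present': P(author Q) = 0.65·0.7892 / (0.65·0.7892 + 0.8·0.2108) ≈ 0.7526

0.753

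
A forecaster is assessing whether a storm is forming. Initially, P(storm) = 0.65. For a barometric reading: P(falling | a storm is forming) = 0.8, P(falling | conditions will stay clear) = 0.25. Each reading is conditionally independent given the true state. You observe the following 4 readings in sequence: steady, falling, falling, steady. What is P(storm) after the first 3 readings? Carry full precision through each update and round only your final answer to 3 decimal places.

Each posterior becomes the prior for the next update.
After 'steady': P(storm) = 0.2·0.6500 / (0.2·0.6500 + 0.75·0.3500) ≈ 0.3312
After 'falling': P(storm) = 0.8·0.3312 / (0.8·0.3312 + 0.25·0.6688) ≈ 0.6131
After 'falling': P(storm) = 0.8·0.6131 / (0.8·0.6131 + 0.25·0.3869) ≈ 0.8353

0.835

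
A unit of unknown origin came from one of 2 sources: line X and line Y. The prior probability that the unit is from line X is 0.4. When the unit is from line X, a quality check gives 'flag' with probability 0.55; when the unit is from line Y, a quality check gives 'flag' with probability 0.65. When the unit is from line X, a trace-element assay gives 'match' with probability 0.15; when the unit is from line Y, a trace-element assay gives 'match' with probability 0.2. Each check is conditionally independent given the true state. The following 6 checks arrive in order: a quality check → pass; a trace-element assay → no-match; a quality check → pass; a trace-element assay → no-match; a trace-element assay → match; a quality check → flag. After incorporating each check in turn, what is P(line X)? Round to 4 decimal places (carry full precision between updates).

After a quality check='pass': P(line X) = 0.45·0.4000 / (0.45·0.4000 + 0.35·0.6000) ≈ 0.4615
After a trace-element assay='no-match': P(line X) = 0.85·0.4615 / (0.85·0.4615 + 0.8·0.5385) ≈ 0.4766
After a quality check='pass': P(line X) = 0.45·0.4766 / (0.45·0.4766 + 0.35·0.5234) ≈ 0.5394
After a trace-element assay='no-match': P(line X) = 0.85·0.5394 / (0.85·0.5394 + 0.8·0.4606) ≈ 0.5544
After a trace-element assay='match': P(line X) = 0.15·0.5544 / (0.15·0.5544 + 0.2·0.4456) ≈ 0.4827
After a quality check='flag': P(line X) = 0.55·0.4827 / (0.55·0.4827 + 0.65·0.5173) ≈ 0.4412

0.4412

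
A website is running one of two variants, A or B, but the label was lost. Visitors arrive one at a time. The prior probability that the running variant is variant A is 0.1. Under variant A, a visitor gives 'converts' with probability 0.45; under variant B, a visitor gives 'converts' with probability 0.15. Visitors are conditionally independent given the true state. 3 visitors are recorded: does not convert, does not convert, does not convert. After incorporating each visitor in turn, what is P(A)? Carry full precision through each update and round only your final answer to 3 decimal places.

Each posterior becomes the prior for the next update.
After 'does not convert': P(A) = 0.55·0.1000 / (0.55·0.1000 + 0.85·0.9000) ≈ 0.0671
After 'does not convert': P(A) = 0.55·0.0671 / (0.55·0.0671 + 0.85·0.9329) ≈ 0.0445
After 'does not convert': P(A) = 0.55·0.0445 / (0.55·0.0445 + 0.85·0.9555) ≈ 0.0292

0.029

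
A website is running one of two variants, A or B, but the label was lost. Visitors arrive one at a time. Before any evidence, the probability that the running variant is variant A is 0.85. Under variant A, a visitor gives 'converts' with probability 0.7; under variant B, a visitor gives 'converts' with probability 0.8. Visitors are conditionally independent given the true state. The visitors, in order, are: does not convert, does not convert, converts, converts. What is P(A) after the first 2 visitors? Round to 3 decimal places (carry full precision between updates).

After 'does not convert': P(A) = 0.3·0.8500 / (0.3·0.8500 + 0.2·0.1500) ≈ 0.8947
After 'does not convert': P(A) = 0.3·0.8947 / (0.3·0.8947 + 0.2·0.1053) ≈ 0.9273

0.927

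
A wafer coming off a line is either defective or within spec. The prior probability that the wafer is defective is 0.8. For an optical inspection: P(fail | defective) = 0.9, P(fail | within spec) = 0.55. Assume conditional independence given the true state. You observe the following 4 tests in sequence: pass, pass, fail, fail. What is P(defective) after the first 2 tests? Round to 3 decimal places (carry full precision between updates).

After 'pass': P(defective) = 0.1·0.8000 / (0.1·0.8000 + 0.45·0.2000) ≈ 0.4706
After 'pass': P(defective) = 0.1·0.4706 / (0.1·0.4706 + 0.45·0.5294) ≈ 0.1649

0.165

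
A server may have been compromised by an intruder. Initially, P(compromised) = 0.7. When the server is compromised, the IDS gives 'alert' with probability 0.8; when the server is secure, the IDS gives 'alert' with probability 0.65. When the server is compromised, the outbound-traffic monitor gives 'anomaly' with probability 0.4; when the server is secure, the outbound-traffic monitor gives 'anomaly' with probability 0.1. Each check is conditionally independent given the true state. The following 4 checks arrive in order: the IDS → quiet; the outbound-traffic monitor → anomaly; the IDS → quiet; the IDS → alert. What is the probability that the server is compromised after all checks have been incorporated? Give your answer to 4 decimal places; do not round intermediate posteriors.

After the IDS='quiet': P(compromised) = 0.2·0.7000 / (0.2·0.7000 + 0.35·0.3000) ≈ 0.5714
After the outbound-traffic monitor='anomaly': P(compromised) = 0.4·0.5714 / (0.4·0.5714 + 0.1·0.4286) ≈ 0.8421
After the IDS='quiet': P(compromised) = 0.2·0.8421 / (0.2·0.8421 + 0.35·0.1579) ≈ 0.7529
After the IDS='alert': P(compromised) = 0.8·0.7529 / (0.8·0.7529 + 0.65·0.2471) ≈ 0.7895

0.7895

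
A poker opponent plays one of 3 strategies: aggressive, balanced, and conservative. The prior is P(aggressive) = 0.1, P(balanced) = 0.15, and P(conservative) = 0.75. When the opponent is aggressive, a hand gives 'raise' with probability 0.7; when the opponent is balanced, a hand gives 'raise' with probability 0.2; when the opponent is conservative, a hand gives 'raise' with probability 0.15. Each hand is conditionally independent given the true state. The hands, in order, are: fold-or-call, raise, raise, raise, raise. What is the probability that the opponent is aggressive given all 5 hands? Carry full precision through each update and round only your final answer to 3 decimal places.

0.933

After 'fold-or-call': normaliser = 0.3·0.1000 + 0.8·0.1500 + 0.85·0.7500; P(aggressive) ≈ 0.0381, P(balanced) ≈ 0.1524, P(conservative) ≈ 0.8095
After 'raise': normaliser = 0.7·0.0381 + 0.2·0.1524 + 0.15·0.8095; P(aggressive) ≈ 0.1493, P(balanced) ≈ 0.1707, P(conservative) ≈ 0.6800
After 'raise': normaliser = 0.7·0.1493 + 0.2·0.1707 + 0.15·0.6800; P(aggressive) ≈ 0.4343, P(balanced) ≈ 0.1418, P(conservative) ≈ 0.4238
After 'raise': normaliser = 0.7·0.4343 + 0.2·0.1418 + 0.15·0.4238; P(aggressive) ≈ 0.7678, P(balanced) ≈ 0.0716, P(conservative) ≈ 0.1605
After 'raise': normaliser = 0.7·0.7678 + 0.2·0.0716 + 0.15·0.1605; P(aggressive) ≈ 0.9333, P(balanced) ≈ 0.0249, P(conservative) ≈ 0.0418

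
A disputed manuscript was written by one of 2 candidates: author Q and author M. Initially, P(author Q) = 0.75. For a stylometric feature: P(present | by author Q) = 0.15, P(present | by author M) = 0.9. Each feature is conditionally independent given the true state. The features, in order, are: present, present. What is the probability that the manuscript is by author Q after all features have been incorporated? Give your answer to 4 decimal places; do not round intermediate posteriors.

After 'present': P(author Q) = 0.15·0.7500 / (0.15·0.7500 + 0.9·0.2500) ≈ 0.3333
After 'present': P(author Q) = 0.15·0.3333 / (0.15·0.3333 + 0.9·0.6667) ≈ 0.0769

0.0769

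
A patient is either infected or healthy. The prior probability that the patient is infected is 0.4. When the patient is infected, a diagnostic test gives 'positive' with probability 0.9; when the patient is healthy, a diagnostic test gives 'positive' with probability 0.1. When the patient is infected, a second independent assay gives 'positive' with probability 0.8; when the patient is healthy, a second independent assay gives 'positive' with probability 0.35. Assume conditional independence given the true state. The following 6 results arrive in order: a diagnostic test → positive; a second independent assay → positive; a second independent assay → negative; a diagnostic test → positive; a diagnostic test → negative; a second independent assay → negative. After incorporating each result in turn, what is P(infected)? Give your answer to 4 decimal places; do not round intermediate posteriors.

Each posterior becomes the prior for the next update.
After a diagnostic test='positive': P(infected) = 0.9·0.4000 / (0.9·0.4000 + 0.1·0.6000) ≈ 0.8571
After a second independent assay='positive': P(infected) = 0.8·0.8571 / (0.8·0.8571 + 0.35·0.1429) ≈ 0.9320
After a second independent assay='negative': P(infected) = 0.2·0.9320 / (0.2·0.9320 + 0.65·0.0680) ≈ 0.8084
After a diagnostic test='positive': P(infected) = 0.9·0.8084 / (0.9·0.8084 + 0.1·0.1916) ≈ 0.9743
After a diagnostic test='negative': P(infected) = 0.1·0.9743 / (0.1·0.9743 + 0.9·0.0257) ≈ 0.8084
After a second independent assay='negative': P(infected) = 0.2·0.8084 / (0.2·0.8084 + 0.65·0.1916) ≈ 0.5649

0.5649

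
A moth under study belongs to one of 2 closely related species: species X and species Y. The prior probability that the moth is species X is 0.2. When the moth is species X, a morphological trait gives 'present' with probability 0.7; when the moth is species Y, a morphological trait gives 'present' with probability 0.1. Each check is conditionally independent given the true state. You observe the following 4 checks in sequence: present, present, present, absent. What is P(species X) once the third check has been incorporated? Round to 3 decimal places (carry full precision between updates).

0.988

After 'present': P(species X) = 0.7·0.2000 / (0.7·0.2000 + 0.1·0.8000) ≈ 0.6364
After 'present': P(species X) = 0.7·0.6364 / (0.7·0.6364 + 0.1·0.3636) ≈ 0.9245
After 'present': P(species X) = 0.7·0.9245 / (0.7·0.9245 + 0.1·0.0755) ≈ 0.9885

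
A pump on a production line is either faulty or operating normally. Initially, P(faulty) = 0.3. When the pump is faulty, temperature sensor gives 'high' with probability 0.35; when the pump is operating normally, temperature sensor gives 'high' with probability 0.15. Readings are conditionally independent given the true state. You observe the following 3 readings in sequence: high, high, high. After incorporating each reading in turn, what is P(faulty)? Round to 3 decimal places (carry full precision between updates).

After 'high': P(faulty) = 0.35·0.3000 / (0.35·0.3000 + 0.15·0.7000) ≈ 0.5000
After 'high': P(faulty) = 0.35·0.5000 / (0.35·0.5000 + 0.15·0.5000) ≈ 0.7000
After 'high': P(faulty) = 0.35·0.7000 / (0.35·0.7000 + 0.15·0.3000) ≈ 0.8448

0.845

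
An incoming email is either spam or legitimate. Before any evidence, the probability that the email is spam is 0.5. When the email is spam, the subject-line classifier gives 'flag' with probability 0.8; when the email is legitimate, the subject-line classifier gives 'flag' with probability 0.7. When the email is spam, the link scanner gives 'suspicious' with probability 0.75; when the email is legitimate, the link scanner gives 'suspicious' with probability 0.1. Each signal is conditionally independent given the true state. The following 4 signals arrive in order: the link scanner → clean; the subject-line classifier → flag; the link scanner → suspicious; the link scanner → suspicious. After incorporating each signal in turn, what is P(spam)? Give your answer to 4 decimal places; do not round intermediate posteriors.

0.9470

Apply Bayes' rule sequentially, carrying P(spam) forward.
After the link scanner='clean': P(spam) = 0.25·0.5000 / (0.25·0.5000 + 0.9·0.5000) ≈ 0.2174
After the subject-line classifier='flag': P(spam) = 0.8·0.2174 / (0.8·0.2174 + 0.7·0.7826) ≈ 0.2410
After the link scanner='suspicious': P(spam) = 0.75·0.2410 / (0.75·0.2410 + 0.1·0.7590) ≈ 0.7042
After the link scanner='suspicious': P(spam) = 0.75·0.7042 / (0.75·0.7042 + 0.1·0.2958) ≈ 0.9470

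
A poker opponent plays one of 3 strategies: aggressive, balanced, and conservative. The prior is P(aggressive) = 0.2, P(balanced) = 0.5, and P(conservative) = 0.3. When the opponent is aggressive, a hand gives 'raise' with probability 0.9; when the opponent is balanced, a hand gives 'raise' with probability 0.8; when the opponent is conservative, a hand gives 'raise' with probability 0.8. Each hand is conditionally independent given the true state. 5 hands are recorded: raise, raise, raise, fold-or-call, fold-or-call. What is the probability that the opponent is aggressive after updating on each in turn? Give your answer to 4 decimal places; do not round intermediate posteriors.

0.0817

After 'raise': normaliser = 0.9·0.2000 + 0.8·0.5000 + 0.8·0.3000; P(aggressive) ≈ 0.2195, P(balanced) ≈ 0.4878, P(conservative) ≈ 0.2927
After 'raise': normaliser = 0.9·0.2195 + 0.8·0.4878 + 0.8·0.2927; P(aggressive) ≈ 0.2404, P(balanced) ≈ 0.4748, P(conservative) ≈ 0.2849
After 'raise': normaliser = 0.9·0.2404 + 0.8·0.4748 + 0.8·0.2849; P(aggressive) ≈ 0.2625, P(balanced) ≈ 0.4609, P(conservative) ≈ 0.2766
After 'fold-or-call': normaliser = 0.1·0.2625 + 0.2·0.4609 + 0.2·0.2766; P(aggressive) ≈ 0.1511, P(balanced) ≈ 0.5306, P(conservative) ≈ 0.3183
After 'fold-or-call': normaliser = 0.1·0.1511 + 0.2·0.5306 + 0.2·0.3183; P(aggressive) ≈ 0.0817, P(balanced) ≈ 0.5739, P(conservative) ≈ 0.3444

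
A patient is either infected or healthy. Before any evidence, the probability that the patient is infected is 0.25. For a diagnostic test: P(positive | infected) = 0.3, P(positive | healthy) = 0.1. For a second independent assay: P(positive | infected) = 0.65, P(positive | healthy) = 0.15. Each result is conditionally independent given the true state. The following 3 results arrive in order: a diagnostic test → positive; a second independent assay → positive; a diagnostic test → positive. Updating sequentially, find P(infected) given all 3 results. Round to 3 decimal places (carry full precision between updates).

0.929

Apply Bayes' rule sequentially, carrying P(infected) forward.
After a diagnostic test='positive': P(infected) = 0.3·0.2500 / (0.3·0.2500 + 0.1·0.7500) ≈ 0.5000
After a second independent assay='positive': P(infected) = 0.65·0.5000 / (0.65·0.5000 + 0.15·0.5000) ≈ 0.8125
After a diagnostic test='positive': P(infected) = 0.3·0.8125 / (0.3·0.8125 + 0.1·0.1875) ≈ 0.9286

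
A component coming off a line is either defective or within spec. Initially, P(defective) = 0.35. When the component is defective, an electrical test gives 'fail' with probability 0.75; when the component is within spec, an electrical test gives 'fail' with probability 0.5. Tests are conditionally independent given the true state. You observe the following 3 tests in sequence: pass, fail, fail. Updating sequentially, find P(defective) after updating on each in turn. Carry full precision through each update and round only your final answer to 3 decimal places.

0.377

After 'pass': P(defective) = 0.25·0.3500 / (0.25·0.3500 + 0.5·0.6500) ≈ 0.2121
After 'fail': P(defective) = 0.75·0.2121 / (0.75·0.2121 + 0.5·0.7879) ≈ 0.2877
After 'fail': P(defective) = 0.75·0.2877 / (0.75·0.2877 + 0.5·0.7123) ≈ 0.3772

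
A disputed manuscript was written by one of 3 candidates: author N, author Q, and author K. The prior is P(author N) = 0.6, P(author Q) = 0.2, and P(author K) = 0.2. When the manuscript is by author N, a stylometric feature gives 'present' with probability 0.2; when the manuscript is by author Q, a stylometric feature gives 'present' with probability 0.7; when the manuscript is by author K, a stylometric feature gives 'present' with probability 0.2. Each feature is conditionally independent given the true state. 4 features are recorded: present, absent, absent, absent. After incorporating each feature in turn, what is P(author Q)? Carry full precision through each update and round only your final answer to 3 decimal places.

After 'present': normaliser = 0.2·0.6000 + 0.7·0.2000 + 0.2·0.2000; P(author N) ≈ 0.4000, P(author Q) ≈ 0.4667, P(author K) ≈ 0.1333
After 'absent': normaliser = 0.8·0.4000 + 0.3·0.4667 + 0.8·0.1333; P(author N) ≈ 0.5647, P(author Q) ≈ 0.2471, P(author K) ≈ 0.1882
After 'absent': normaliser = 0.8·0.5647 + 0.3·0.2471 + 0.8·0.1882; P(author N) ≈ 0.6678, P(author Q) ≈ 0.1096, P(author K) ≈ 0.2226
After 'absent': normaliser = 0.8·0.6678 + 0.3·0.1096 + 0.8·0.2226; P(author N) ≈ 0.7169, P(author Q) ≈ 0.0441, P(author K) ≈ 0.2390

0.044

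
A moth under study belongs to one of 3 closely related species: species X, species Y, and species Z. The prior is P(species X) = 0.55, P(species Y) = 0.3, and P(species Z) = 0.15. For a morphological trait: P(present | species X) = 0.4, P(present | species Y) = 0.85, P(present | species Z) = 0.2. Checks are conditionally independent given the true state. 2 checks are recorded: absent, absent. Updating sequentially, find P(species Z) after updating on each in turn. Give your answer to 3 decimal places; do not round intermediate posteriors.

0.319

After 'absent': normaliser = 0.6·0.5500 + 0.15·0.3000 + 0.8·0.1500; P(species X) ≈ 0.6667, P(species Y) ≈ 0.0909, P(species Z) ≈ 0.2424
After 'absent': normaliser = 0.6·0.6667 + 0.15·0.0909 + 0.8·0.2424; P(species X) ≈ 0.6584, P(species Y) ≈ 0.0224, P(species Z) ≈ 0.3192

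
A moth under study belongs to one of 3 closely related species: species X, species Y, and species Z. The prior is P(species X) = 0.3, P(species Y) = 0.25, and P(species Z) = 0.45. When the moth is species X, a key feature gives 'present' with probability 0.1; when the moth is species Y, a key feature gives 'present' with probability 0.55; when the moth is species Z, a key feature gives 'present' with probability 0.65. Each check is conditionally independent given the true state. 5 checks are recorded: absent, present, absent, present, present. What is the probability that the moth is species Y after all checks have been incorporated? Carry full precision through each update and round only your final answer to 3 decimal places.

After 'absent': normaliser = 0.9·0.3000 + 0.45·0.2500 + 0.35·0.4500; P(species X) ≈ 0.5000, P(species Y) ≈ 0.2083, P(species Z) ≈ 0.2917
After 'present': normaliser = 0.1·0.5000 + 0.55·0.2083 + 0.65·0.2917; P(species X) ≈ 0.1412, P(species Y) ≈ 0.3235, P(species Z) ≈ 0.5353
After 'absent': normaliser = 0.9·0.1412 + 0.45·0.3235 + 0.35·0.5353; P(species X) ≈ 0.2762, P(species Y) ≈ 0.3165, P(species Z) ≈ 0.4073
After 'present': normaliser = 0.1·0.2762 + 0.55·0.3165 + 0.65·0.4073; P(species X) ≈ 0.0592, P(species Y) ≈ 0.3732, P(species Z) ≈ 0.5676
After 'present': normaliser = 0.1·0.0592 + 0.55·0.3732 + 0.65·0.5676; P(species X) ≈ 0.0102, P(species Y) ≈ 0.3538, P(species Z) ≈ 0.6360

0.354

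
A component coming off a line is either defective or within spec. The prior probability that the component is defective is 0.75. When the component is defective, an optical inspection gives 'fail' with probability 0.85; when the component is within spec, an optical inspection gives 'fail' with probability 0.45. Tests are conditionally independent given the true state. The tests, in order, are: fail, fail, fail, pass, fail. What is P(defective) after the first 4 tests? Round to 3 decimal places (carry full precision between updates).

After 'fail': P(defective) = 0.85·0.7500 / (0.85·0.7500 + 0.45·0.2500) ≈ 0.8500
After 'fail': P(defective) = 0.85·0.8500 / (0.85·0.8500 + 0.45·0.1500) ≈ 0.9146
After 'fail': P(defective) = 0.85·0.9146 / (0.85·0.9146 + 0.45·0.0854) ≈ 0.9529
After 'pass': P(defective) = 0.15·0.9529 / (0.15·0.9529 + 0.55·0.0471) ≈ 0.8465

0.846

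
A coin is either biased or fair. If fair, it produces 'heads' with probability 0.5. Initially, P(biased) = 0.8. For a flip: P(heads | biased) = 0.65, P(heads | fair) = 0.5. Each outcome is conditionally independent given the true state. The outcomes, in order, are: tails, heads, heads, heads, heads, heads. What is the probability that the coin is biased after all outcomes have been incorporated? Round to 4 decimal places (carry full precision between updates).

Apply Bayes' rule sequentially, carrying P(biased) forward.
After 'tails': P(biased) = 0.35·0.8000 / (0.35·0.8000 + 0.5·0.2000) ≈ 0.7368
After 'heads': P(biased) = 0.65·0.7368 / (0.65·0.7368 + 0.5·0.2632) ≈ 0.7845
After 'heads': P(biased) = 0.65·0.7845 / (0.65·0.7845 + 0.5·0.2155) ≈ 0.8255
After 'heads': P(biased) = 0.65·0.8255 / (0.65·0.8255 + 0.5·0.1745) ≈ 0.8602
After 'heads': P(biased) = 0.65·0.8602 / (0.65·0.8602 + 0.5·0.1398) ≈ 0.8889
After 'heads': P(biased) = 0.65·0.8889 / (0.65·0.8889 + 0.5·0.1111) ≈ 0.9123

0.9123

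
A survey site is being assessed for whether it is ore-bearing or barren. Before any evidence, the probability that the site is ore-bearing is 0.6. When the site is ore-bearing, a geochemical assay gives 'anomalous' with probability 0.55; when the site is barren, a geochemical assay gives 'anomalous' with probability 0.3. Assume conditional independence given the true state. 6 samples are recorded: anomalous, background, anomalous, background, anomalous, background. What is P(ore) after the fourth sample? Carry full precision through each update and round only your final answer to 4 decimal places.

0.6757

After 'anomalous': P(ore) = 0.55·0.6000 / (0.55·0.6000 + 0.3·0.4000) ≈ 0.7333
After 'background': P(ore) = 0.45·0.7333 / (0.45·0.7333 + 0.7·0.2667) ≈ 0.6387
After 'anomalous': P(ore) = 0.55·0.6387 / (0.55·0.6387 + 0.3·0.3613) ≈ 0.7642
After 'background': P(ore) = 0.45·0.7642 / (0.45·0.7642 + 0.7·0.2358) ≈ 0.6757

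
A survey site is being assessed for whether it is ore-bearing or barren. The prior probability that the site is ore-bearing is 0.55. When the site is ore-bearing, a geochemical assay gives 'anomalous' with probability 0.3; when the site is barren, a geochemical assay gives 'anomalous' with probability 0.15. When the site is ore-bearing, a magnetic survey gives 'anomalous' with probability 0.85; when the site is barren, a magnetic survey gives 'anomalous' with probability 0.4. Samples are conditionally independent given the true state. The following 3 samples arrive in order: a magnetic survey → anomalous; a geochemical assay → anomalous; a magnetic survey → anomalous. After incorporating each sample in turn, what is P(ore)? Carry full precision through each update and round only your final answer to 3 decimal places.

After a magnetic survey='anomalous': P(ore) = 0.85·0.5500 / (0.85·0.5500 + 0.4·0.4500) ≈ 0.7220
After a geochemical assay='anomalous': P(ore) = 0.3·0.7220 / (0.3·0.7220 + 0.15·0.2780) ≈ 0.8386
After a magnetic survey='anomalous': P(ore) = 0.85·0.8386 / (0.85·0.8386 + 0.4·0.1614) ≈ 0.9169

0.917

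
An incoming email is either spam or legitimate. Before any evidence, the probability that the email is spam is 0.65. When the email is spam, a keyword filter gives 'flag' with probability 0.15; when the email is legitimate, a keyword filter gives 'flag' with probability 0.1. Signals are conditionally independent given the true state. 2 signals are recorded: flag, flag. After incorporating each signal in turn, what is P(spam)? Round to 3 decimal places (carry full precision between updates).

0.807

After 'flag': P(spam) = 0.15·0.6500 / (0.15·0.6500 + 0.1·0.3500) ≈ 0.7358
After 'flag': P(spam) = 0.15·0.7358 / (0.15·0.7358 + 0.1·0.2642) ≈ 0.8069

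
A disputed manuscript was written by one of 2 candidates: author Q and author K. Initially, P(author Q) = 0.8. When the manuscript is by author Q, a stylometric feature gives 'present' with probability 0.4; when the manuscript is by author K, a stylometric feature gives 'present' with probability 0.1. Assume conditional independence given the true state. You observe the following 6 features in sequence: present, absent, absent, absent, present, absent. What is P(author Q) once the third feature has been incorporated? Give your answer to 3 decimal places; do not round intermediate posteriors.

After 'present': P(author Q) = 0.4·0.8000 / (0.4·0.8000 + 0.1·0.2000) ≈ 0.9412
After 'absent': P(author Q) = 0.6·0.9412 / (0.6·0.9412 + 0.9·0.0588) ≈ 0.9143
After 'absent': P(author Q) = 0.6·0.9143 / (0.6·0.9143 + 0.9·0.0857) ≈ 0.8767

0.877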